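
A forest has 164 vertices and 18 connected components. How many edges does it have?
146 (Each of the 18 component trees on V_i vertices has V_i - 1 edges; summing gives V - C = 164 - 18 = 146)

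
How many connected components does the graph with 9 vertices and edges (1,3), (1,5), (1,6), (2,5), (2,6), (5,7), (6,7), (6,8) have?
3 (components: {1, 2, 3, 5, 6, 7, 8}, {4}, {9})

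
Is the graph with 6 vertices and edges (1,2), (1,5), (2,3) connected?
No, it has 3 components: {1, 2, 3, 5}, {4}, {6}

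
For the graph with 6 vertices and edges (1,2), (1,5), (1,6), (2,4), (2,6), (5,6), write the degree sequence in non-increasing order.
[3, 3, 3, 2, 1, 0] (degrees: deg(1)=3, deg(2)=3, deg(3)=0, deg(4)=1, deg(5)=2, deg(6)=3)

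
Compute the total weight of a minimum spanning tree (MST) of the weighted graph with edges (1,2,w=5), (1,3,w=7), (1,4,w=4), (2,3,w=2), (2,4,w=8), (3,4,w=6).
11 (MST edges: (1,2,w=5), (1,4,w=4), (2,3,w=2); sum of weights 5 + 4 + 2 = 11)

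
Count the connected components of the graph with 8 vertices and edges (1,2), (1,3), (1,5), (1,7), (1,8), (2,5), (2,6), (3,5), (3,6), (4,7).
1 (components: {1, 2, 3, 4, 5, 6, 7, 8})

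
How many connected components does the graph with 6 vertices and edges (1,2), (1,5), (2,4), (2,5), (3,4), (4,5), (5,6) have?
1 (components: {1, 2, 3, 4, 5, 6})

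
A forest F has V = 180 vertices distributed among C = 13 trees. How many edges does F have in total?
167 (Each of the 13 component trees on V_i vertices has V_i - 1 edges; summing gives V - C = 180 - 13 = 167)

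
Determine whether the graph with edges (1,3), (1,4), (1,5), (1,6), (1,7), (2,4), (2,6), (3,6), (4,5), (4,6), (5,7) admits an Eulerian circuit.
No (2 vertices have odd degree: {1, 5}; Eulerian circuit requires 0)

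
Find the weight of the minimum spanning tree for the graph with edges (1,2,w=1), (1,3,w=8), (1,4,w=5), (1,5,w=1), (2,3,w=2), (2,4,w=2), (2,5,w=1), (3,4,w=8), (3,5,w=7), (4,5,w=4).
6 (MST edges: (1,2,w=1), (1,5,w=1), (2,3,w=2), (2,4,w=2); sum of weights 1 + 1 + 2 + 2 = 6)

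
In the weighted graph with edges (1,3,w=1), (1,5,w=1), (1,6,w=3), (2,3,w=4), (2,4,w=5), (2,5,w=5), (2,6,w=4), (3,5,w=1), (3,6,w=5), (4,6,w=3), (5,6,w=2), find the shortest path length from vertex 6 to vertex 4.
3 (path: 6 -> 4; weights 3 = 3)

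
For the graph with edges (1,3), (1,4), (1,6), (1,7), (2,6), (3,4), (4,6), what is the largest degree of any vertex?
4 (attained at vertex 1)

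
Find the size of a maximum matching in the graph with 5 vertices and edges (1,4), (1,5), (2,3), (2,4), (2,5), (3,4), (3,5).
2 (matching: (2,5), (3,4); upper bound floor(n/2) = floor(5/2) = 2)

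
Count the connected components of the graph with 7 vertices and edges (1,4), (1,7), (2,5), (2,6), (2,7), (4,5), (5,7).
2 (components: {1, 2, 4, 5, 6, 7}, {3})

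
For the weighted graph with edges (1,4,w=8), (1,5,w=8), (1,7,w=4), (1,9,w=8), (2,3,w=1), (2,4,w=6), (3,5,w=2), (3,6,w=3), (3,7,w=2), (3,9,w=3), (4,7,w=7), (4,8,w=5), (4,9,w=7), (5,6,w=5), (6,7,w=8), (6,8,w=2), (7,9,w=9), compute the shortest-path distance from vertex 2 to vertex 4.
6 (path: 2 -> 4; weights 6 = 6)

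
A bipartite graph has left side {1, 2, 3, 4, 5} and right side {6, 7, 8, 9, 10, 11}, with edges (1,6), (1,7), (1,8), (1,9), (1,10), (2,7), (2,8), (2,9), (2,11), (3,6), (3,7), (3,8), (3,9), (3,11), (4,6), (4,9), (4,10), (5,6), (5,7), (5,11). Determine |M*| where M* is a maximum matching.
5 (matching: (1,10), (2,11), (3,8), (4,9), (5,7); upper bound min(|L|,|R|) = min(5,6) = 5)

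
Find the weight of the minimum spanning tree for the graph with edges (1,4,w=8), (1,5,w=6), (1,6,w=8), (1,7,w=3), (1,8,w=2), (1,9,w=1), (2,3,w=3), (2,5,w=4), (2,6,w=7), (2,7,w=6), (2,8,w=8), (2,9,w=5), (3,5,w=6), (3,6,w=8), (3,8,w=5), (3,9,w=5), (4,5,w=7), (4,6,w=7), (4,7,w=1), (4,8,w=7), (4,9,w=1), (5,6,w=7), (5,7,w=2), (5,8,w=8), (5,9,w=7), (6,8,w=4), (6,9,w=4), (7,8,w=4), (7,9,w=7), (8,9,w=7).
18 (MST edges: (1,8,w=2), (1,9,w=1), (2,3,w=3), (2,5,w=4), (4,7,w=1), (4,9,w=1), (5,7,w=2), (6,8,w=4); sum of weights 2 + 1 + 3 + 4 + 1 + 1 + 2 + 4 = 18)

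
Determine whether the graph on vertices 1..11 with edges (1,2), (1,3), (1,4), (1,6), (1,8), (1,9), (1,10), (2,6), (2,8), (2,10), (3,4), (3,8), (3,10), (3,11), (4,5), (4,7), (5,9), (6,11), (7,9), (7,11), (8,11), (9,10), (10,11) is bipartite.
No (odd cycle of length 3: 10 -> 1 -> 2 -> 10)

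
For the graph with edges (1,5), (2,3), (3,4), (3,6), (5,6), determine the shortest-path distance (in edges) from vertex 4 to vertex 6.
2 (path: 4 -> 3 -> 6, 2 edges)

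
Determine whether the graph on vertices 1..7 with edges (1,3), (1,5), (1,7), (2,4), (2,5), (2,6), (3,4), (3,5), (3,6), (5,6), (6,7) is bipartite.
No (odd cycle of length 3: 3 -> 1 -> 5 -> 3)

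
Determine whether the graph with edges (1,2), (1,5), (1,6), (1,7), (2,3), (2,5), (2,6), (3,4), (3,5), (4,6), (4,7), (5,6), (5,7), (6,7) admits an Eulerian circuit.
No (4 vertices have odd degree: {3, 4, 5, 6}; Eulerian circuit requires 0)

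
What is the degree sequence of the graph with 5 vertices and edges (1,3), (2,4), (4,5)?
[2, 1, 1, 1, 1] (degrees: deg(1)=1, deg(2)=1, deg(3)=1, deg(4)=2, deg(5)=1)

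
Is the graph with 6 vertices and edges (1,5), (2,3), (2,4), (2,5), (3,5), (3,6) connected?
Yes (BFS from 1 visits [1, 5, 2, 3, 4, 6] — all 6 vertices reached)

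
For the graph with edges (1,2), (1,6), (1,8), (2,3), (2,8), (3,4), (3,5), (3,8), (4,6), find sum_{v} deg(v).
18 (handshake: sum of degrees = 2|E| = 2 x 9 = 18)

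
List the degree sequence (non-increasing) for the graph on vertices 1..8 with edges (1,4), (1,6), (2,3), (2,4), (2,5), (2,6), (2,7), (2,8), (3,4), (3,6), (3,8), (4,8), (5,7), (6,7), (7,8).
[6, 4, 4, 4, 4, 4, 2, 2] (degrees: deg(1)=2, deg(2)=6, deg(3)=4, deg(4)=4, deg(5)=2, deg(6)=4, deg(7)=4, deg(8)=4)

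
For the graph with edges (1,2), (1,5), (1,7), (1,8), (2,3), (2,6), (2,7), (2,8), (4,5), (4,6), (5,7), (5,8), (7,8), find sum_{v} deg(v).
26 (handshake: sum of degrees = 2|E| = 2 x 13 = 26)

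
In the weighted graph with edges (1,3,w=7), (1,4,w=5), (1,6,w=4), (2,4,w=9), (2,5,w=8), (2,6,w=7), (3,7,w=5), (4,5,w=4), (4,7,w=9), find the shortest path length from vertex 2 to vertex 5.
8 (path: 2 -> 5; weights 8 = 8)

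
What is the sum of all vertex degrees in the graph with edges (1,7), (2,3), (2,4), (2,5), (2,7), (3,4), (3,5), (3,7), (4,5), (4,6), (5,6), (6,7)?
24 (handshake: sum of degrees = 2|E| = 2 x 12 = 24)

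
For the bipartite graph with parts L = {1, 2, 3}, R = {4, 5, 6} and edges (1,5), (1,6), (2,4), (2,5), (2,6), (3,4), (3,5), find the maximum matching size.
3 (matching: (1,6), (2,5), (3,4); upper bound min(|L|,|R|) = min(3,3) = 3)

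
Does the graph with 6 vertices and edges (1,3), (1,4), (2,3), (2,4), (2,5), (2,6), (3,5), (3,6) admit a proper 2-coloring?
No (odd cycle of length 3: 2 -> 3 -> 5 -> 2)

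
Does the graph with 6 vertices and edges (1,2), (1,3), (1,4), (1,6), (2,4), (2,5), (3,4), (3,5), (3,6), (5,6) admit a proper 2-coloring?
No (odd cycle of length 3: 4 -> 1 -> 2 -> 4)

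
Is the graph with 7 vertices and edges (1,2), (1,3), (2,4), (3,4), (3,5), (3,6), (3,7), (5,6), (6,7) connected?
Yes (BFS from 1 visits [1, 2, 3, 4, 5, 6, 7] — all 7 vertices reached)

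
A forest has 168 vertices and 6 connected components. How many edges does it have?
162 (Each of the 6 component trees on V_i vertices has V_i - 1 edges; summing gives V - C = 168 - 6 = 162)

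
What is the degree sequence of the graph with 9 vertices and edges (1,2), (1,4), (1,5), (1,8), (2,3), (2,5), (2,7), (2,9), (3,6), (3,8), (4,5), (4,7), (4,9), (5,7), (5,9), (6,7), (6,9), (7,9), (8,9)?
[6, 5, 5, 5, 4, 4, 3, 3, 3] (degrees: deg(1)=4, deg(2)=5, deg(3)=3, deg(4)=4, deg(5)=5, deg(6)=3, deg(7)=5, deg(8)=3, deg(9)=6)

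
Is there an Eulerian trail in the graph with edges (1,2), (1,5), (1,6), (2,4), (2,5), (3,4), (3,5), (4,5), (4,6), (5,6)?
No (4 vertices have odd degree: {1, 2, 5, 6}; Eulerian path requires 0 or 2)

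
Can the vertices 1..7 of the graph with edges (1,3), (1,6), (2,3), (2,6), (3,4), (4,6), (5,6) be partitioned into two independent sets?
Yes. Partition: {1, 2, 4, 5, 7}, {3, 6}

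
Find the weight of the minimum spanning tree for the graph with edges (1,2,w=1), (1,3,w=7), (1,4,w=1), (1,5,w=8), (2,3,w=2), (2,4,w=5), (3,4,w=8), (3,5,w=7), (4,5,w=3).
7 (MST edges: (1,2,w=1), (1,4,w=1), (2,3,w=2), (4,5,w=3); sum of weights 1 + 1 + 2 + 3 = 7)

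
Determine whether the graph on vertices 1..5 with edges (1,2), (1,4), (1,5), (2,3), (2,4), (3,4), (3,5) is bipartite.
No (odd cycle of length 3: 2 -> 1 -> 4 -> 2)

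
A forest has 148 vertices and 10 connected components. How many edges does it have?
138 (Each of the 10 component trees on V_i vertices has V_i - 1 edges; summing gives V - C = 148 - 10 = 138)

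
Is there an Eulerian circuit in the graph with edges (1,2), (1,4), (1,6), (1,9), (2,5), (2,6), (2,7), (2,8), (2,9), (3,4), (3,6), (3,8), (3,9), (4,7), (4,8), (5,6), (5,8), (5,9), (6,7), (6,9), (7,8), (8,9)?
Yes (the graph is connected and all 9 vertices have even degree)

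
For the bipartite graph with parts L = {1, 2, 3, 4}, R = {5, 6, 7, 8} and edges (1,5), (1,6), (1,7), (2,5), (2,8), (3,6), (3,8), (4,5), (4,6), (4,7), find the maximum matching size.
4 (matching: (1,7), (2,8), (3,6), (4,5); upper bound min(|L|,|R|) = min(4,4) = 4)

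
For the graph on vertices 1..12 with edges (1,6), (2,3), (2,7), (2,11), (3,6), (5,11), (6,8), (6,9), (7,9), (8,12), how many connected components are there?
3 (components: {1, 2, 3, 5, 6, 7, 8, 9, 11, 12}, {4}, {10})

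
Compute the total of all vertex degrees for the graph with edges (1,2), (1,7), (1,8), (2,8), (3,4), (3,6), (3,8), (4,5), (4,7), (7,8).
20 (handshake: sum of degrees = 2|E| = 2 x 10 = 20)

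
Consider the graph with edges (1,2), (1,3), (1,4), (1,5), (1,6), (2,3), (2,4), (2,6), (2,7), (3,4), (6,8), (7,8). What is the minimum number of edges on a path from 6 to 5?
2 (path: 6 -> 1 -> 5, 2 edges)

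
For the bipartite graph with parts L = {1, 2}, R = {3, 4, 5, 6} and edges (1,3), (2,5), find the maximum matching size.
2 (matching: (1,3), (2,5); upper bound min(|L|,|R|) = min(2,4) = 2)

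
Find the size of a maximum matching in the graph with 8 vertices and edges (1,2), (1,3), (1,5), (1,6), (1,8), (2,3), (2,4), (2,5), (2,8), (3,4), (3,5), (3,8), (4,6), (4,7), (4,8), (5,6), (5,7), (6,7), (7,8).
4 (matching: (1,3), (2,8), (4,7), (5,6); upper bound floor(n/2) = floor(8/2) = 4)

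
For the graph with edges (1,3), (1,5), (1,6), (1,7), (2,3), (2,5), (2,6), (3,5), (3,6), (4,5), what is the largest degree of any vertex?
4 (attained at vertices 1, 3, 5)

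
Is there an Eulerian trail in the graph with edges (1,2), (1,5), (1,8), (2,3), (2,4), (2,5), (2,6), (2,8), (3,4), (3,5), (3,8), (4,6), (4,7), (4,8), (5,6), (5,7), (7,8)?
No (6 vertices have odd degree: {1, 4, 5, 6, 7, 8}; Eulerian path requires 0 or 2)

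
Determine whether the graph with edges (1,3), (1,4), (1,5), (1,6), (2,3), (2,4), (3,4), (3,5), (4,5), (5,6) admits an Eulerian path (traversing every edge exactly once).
Yes — and in fact it has an Eulerian circuit (the graph is connected and all 6 vertices have even degree)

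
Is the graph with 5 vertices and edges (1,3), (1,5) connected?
No, it has 3 components: {1, 3, 5}, {2}, {4}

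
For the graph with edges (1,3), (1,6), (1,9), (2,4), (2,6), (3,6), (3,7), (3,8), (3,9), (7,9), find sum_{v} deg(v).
20 (handshake: sum of degrees = 2|E| = 2 x 10 = 20)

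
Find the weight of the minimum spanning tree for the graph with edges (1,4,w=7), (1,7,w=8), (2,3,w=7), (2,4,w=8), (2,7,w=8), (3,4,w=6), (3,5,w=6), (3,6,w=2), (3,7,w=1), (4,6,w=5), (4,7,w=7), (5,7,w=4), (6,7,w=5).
26 (MST edges: (1,4,w=7), (2,3,w=7), (3,6,w=2), (3,7,w=1), (4,6,w=5), (5,7,w=4); sum of weights 7 + 7 + 2 + 1 + 5 + 4 = 26)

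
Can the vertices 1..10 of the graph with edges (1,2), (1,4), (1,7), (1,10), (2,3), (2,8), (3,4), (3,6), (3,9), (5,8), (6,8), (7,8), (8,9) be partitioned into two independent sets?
Yes. Partition: {1, 3, 8}, {2, 4, 5, 6, 7, 9, 10}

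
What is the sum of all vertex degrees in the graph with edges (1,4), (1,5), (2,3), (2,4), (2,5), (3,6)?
12 (handshake: sum of degrees = 2|E| = 2 x 6 = 12)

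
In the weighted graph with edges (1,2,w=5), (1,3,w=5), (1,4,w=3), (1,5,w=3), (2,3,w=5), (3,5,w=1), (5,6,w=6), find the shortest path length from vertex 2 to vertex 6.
12 (path: 2 -> 3 -> 5 -> 6; weights 5 + 1 + 6 = 12)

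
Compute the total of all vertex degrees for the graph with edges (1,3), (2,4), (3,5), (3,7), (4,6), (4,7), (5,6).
14 (handshake: sum of degrees = 2|E| = 2 x 7 = 14)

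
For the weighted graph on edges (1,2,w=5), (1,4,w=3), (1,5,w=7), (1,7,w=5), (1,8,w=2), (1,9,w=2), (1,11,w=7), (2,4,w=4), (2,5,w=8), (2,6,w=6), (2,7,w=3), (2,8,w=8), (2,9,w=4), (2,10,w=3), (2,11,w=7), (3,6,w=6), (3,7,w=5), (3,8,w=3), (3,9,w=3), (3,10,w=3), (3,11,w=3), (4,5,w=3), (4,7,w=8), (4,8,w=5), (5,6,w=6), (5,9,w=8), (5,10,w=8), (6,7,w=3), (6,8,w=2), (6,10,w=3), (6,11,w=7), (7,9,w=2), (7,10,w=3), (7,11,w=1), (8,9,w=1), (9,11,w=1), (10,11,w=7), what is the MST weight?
22 (MST edges: (1,4,w=3), (1,8,w=2), (2,7,w=3), (2,10,w=3), (3,8,w=3), (4,5,w=3), (6,8,w=2), (7,11,w=1), (8,9,w=1), (9,11,w=1); sum of weights 3 + 2 + 3 + 3 + 3 + 3 + 2 + 1 + 1 + 1 = 22)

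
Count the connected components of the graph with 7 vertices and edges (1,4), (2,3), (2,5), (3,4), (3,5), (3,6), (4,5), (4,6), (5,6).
2 (components: {1, 2, 3, 4, 5, 6}, {7})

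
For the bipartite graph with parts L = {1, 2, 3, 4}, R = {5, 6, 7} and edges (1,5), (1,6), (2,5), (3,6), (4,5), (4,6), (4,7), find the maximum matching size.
3 (matching: (1,6), (2,5), (4,7); upper bound min(|L|,|R|) = min(4,3) = 3)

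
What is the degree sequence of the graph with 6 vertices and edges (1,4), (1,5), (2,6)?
[2, 1, 1, 1, 1, 0] (degrees: deg(1)=2, deg(2)=1, deg(3)=0, deg(4)=1, deg(5)=1, deg(6)=1)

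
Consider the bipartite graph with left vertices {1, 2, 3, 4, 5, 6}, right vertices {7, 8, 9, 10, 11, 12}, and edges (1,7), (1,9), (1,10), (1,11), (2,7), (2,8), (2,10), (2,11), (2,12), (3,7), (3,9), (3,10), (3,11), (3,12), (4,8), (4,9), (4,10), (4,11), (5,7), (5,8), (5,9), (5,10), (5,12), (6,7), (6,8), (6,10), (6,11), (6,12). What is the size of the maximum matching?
6 (matching: (1,11), (2,12), (3,10), (4,9), (5,8), (6,7); upper bound min(|L|,|R|) = min(6,6) = 6)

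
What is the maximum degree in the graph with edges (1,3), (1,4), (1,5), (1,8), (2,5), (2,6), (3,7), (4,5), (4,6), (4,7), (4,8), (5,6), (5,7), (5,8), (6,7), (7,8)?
6 (attained at vertex 5)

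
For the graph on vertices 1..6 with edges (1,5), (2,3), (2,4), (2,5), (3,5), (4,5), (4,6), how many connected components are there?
1 (components: {1, 2, 3, 4, 5, 6})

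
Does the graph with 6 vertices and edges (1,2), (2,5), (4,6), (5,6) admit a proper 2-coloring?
Yes. Partition: {1, 3, 4, 5}, {2, 6}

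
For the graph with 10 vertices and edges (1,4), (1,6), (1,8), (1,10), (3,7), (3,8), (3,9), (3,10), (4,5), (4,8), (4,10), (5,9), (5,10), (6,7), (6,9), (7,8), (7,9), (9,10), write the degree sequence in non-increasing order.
[5, 5, 4, 4, 4, 4, 4, 3, 3, 0] (degrees: deg(1)=4, deg(2)=0, deg(3)=4, deg(4)=4, deg(5)=3, deg(6)=3, deg(7)=4, deg(8)=4, deg(9)=5, deg(10)=5)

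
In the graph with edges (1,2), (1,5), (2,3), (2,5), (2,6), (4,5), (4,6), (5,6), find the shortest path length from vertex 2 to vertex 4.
2 (path: 2 -> 5 -> 4, 2 edges)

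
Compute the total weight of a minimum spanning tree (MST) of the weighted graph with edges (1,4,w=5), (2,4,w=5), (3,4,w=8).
18 (MST edges: (1,4,w=5), (2,4,w=5), (3,4,w=8); sum of weights 5 + 5 + 8 = 18)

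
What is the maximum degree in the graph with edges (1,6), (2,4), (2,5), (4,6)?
2 (attained at vertices 2, 4, 6)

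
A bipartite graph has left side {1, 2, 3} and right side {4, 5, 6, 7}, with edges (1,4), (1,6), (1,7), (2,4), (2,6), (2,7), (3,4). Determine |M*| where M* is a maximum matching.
3 (matching: (1,7), (2,6), (3,4); upper bound min(|L|,|R|) = min(3,4) = 3)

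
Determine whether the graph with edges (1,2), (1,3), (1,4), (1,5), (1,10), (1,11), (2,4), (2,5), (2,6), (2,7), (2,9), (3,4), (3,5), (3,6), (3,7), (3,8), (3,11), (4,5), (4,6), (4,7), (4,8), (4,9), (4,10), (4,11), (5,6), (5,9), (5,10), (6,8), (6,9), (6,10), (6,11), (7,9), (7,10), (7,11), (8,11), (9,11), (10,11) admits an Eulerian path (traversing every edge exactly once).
Yes (the graph is connected and exactly 2 vertices have odd degree: {3, 5}; any Eulerian path must start and end at those)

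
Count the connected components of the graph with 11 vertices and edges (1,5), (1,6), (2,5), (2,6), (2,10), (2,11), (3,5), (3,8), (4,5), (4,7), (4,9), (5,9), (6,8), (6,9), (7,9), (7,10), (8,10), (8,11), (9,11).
1 (components: {1, 2, 3, 4, 5, 6, 7, 8, 9, 10, 11})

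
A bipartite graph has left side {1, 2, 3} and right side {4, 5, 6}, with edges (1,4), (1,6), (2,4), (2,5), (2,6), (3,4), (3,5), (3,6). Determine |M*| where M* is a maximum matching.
3 (matching: (1,6), (2,5), (3,4); upper bound min(|L|,|R|) = min(3,3) = 3)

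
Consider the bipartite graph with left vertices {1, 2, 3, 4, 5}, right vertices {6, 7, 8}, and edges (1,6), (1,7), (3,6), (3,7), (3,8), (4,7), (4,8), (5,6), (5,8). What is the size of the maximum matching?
3 (matching: (1,7), (3,8), (5,6); upper bound min(|L|,|R|) = min(5,3) = 3)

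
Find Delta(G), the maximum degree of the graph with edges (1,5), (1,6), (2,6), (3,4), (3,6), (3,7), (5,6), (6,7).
5 (attained at vertex 6)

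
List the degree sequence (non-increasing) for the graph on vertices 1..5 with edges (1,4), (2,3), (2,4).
[2, 2, 1, 1, 0] (degrees: deg(1)=1, deg(2)=2, deg(3)=1, deg(4)=2, deg(5)=0)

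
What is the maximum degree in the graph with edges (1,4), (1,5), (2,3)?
2 (attained at vertex 1)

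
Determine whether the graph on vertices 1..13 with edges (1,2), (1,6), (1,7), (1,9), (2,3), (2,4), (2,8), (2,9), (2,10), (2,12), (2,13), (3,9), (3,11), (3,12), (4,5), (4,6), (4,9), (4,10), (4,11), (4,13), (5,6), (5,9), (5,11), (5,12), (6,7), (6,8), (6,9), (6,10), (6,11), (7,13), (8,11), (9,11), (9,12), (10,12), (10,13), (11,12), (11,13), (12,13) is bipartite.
No (odd cycle of length 3: 6 -> 1 -> 7 -> 6)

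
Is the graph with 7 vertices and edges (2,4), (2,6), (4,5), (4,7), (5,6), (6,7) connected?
No, it has 3 components: {1}, {2, 4, 5, 6, 7}, {3}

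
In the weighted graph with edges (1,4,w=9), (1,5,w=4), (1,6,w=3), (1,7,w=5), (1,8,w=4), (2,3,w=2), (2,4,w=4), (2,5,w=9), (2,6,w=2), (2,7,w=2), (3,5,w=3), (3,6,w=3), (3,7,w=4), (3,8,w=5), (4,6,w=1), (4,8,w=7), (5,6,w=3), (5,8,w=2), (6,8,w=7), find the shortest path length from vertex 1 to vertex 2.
5 (path: 1 -> 6 -> 2; weights 3 + 2 = 5)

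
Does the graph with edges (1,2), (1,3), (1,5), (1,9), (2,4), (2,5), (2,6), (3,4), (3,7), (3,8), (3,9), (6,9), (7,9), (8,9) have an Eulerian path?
Yes (the graph is connected and exactly 2 vertices have odd degree: {3, 9}; any Eulerian path must start and end at those)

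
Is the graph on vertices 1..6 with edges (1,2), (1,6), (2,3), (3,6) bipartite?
Yes. Partition: {1, 3, 4, 5}, {2, 6}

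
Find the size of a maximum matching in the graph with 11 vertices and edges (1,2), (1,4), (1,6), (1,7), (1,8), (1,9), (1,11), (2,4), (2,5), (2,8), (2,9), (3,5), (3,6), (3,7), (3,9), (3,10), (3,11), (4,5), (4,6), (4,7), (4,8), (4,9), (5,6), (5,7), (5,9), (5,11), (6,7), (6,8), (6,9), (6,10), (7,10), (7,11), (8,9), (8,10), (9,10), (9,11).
5 (matching: (1,8), (3,11), (4,7), (5,6), (9,10); upper bound floor(n/2) = floor(11/2) = 5)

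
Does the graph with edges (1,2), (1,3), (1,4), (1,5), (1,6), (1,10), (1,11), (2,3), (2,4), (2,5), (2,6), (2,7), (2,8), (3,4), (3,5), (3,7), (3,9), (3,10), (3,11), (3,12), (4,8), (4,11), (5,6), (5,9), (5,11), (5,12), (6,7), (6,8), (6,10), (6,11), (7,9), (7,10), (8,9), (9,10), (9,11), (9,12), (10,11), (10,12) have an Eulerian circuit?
No (10 vertices have odd degree: {1, 2, 3, 4, 5, 6, 7, 9, 10, 11}; Eulerian circuit requires 0)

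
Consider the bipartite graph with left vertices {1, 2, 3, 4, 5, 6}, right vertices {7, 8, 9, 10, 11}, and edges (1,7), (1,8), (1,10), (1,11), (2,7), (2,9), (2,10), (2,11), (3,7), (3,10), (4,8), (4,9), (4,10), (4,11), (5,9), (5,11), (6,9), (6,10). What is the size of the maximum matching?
5 (matching: (1,11), (2,10), (3,7), (4,8), (5,9); upper bound min(|L|,|R|) = min(6,5) = 5)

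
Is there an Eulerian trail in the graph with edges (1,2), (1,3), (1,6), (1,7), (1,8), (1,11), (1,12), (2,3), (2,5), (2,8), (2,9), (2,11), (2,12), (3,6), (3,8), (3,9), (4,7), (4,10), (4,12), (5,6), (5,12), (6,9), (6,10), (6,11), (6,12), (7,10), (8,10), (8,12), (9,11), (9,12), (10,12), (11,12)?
No (12 vertices have odd degree: {1, 2, 3, 4, 5, 6, 7, 8, 9, 10, 11, 12}; Eulerian path requires 0 or 2)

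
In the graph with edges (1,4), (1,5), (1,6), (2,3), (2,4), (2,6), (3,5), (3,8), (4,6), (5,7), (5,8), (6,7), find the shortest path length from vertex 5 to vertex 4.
2 (path: 5 -> 1 -> 4, 2 edges)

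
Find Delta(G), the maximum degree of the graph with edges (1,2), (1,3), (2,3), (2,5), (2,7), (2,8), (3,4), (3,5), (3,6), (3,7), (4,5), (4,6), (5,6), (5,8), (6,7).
6 (attained at vertex 3)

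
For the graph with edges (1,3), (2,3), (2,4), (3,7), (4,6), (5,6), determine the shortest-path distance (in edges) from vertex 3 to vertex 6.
3 (path: 3 -> 2 -> 4 -> 6, 3 edges)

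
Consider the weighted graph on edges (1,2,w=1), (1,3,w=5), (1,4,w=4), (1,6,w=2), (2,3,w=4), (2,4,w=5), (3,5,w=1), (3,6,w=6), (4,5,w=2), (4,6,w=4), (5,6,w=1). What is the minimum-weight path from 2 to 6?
3 (path: 2 -> 1 -> 6; weights 1 + 2 = 3)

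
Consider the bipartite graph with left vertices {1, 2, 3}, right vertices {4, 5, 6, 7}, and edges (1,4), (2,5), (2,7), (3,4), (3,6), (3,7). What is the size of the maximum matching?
3 (matching: (1,4), (2,7), (3,6); upper bound min(|L|,|R|) = min(3,4) = 3)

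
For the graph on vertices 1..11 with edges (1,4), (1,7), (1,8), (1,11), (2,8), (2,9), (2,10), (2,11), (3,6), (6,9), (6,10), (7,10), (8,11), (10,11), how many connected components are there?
2 (components: {1, 2, 3, 4, 6, 7, 8, 9, 10, 11}, {5})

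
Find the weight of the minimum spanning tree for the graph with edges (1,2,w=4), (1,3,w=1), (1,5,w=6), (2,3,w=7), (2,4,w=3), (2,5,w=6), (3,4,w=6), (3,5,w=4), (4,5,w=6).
12 (MST edges: (1,2,w=4), (1,3,w=1), (2,4,w=3), (3,5,w=4); sum of weights 4 + 1 + 3 + 4 = 12)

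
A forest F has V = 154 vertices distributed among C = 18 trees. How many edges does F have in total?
136 (Each of the 18 component trees on V_i vertices has V_i - 1 edges; summing gives V - C = 154 - 18 = 136)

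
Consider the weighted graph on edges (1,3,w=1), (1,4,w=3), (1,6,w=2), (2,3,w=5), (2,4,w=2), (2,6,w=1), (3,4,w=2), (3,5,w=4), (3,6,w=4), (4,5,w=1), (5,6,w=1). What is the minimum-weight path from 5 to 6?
1 (path: 5 -> 6; weights 1 = 1)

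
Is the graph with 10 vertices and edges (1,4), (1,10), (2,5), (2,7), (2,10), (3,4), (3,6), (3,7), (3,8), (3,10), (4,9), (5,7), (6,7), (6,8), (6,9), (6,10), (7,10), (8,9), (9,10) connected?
Yes (BFS from 1 visits [1, 4, 10, 3, 9, 2, 6, 7, 8, 5] — all 10 vertices reached)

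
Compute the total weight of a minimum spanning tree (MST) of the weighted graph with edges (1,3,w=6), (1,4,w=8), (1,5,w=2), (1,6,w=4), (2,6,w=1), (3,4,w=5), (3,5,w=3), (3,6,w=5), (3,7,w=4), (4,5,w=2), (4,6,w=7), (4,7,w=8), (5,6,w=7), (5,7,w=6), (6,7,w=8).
16 (MST edges: (1,5,w=2), (1,6,w=4), (2,6,w=1), (3,5,w=3), (3,7,w=4), (4,5,w=2); sum of weights 2 + 4 + 1 + 3 + 4 + 2 = 16)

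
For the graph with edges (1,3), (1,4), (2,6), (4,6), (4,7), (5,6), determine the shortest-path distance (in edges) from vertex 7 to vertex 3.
3 (path: 7 -> 4 -> 1 -> 3, 3 edges)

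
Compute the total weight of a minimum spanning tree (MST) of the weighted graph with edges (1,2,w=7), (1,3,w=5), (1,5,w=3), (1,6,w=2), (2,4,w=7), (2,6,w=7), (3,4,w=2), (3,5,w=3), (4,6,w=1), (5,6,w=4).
15 (MST edges: (1,2,w=7), (1,5,w=3), (1,6,w=2), (3,4,w=2), (4,6,w=1); sum of weights 7 + 3 + 2 + 2 + 1 = 15)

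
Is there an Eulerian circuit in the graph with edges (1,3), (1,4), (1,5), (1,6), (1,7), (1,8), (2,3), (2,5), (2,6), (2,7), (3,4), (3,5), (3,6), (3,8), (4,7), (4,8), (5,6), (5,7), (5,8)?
Yes (the graph is connected and all 8 vertices have even degree)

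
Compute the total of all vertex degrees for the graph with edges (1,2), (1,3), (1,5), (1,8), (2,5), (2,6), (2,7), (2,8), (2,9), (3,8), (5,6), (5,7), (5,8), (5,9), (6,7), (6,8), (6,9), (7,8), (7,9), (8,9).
40 (handshake: sum of degrees = 2|E| = 2 x 20 = 40)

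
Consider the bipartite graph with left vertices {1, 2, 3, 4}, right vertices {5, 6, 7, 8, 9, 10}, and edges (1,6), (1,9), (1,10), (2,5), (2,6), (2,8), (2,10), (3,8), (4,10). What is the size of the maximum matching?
4 (matching: (1,9), (2,6), (3,8), (4,10); upper bound min(|L|,|R|) = min(4,6) = 4)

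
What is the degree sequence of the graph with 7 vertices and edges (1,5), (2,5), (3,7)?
[2, 1, 1, 1, 1, 0, 0] (degrees: deg(1)=1, deg(2)=1, deg(3)=1, deg(4)=0, deg(5)=2, deg(6)=0, deg(7)=1)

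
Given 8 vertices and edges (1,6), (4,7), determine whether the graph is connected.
No, it has 6 components: {1, 6}, {2}, {3}, {4, 7}, {5}, {8}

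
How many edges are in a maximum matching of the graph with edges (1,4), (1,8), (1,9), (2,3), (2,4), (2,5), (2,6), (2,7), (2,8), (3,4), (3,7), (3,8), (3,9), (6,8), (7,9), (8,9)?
4 (matching: (1,4), (2,7), (3,9), (6,8); upper bound floor(n/2) = floor(9/2) = 4)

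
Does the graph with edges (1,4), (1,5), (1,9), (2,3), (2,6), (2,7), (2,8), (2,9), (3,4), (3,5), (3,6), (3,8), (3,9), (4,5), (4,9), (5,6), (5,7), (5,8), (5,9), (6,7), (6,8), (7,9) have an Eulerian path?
No (4 vertices have odd degree: {1, 2, 5, 6}; Eulerian path requires 0 or 2)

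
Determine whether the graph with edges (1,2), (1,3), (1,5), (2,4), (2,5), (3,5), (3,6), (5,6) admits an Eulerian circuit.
No (4 vertices have odd degree: {1, 2, 3, 4}; Eulerian circuit requires 0)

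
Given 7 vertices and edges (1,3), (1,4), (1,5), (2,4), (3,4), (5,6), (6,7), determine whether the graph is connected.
Yes (BFS from 1 visits [1, 3, 4, 5, 2, 6, 7] — all 7 vertices reached)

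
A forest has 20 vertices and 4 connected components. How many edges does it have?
16 (Each of the 4 component trees on V_i vertices has V_i - 1 edges; summing gives V - C = 20 - 4 = 16)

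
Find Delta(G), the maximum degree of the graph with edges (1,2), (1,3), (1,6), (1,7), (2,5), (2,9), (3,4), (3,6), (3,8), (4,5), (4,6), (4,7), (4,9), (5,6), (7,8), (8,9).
5 (attained at vertex 4)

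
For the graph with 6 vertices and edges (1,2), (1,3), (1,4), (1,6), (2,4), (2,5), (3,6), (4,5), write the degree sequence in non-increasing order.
[4, 3, 3, 2, 2, 2] (degrees: deg(1)=4, deg(2)=3, deg(3)=2, deg(4)=3, deg(5)=2, deg(6)=2)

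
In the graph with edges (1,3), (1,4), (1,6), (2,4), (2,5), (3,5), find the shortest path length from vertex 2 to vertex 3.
2 (path: 2 -> 5 -> 3, 2 edges)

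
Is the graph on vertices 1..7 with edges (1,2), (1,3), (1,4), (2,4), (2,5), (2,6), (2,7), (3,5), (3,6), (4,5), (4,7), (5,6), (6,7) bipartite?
No (odd cycle of length 3: 2 -> 1 -> 4 -> 2)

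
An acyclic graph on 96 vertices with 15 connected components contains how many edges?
81 (Each of the 15 component trees on V_i vertices has V_i - 1 edges; summing gives V - C = 96 - 15 = 81)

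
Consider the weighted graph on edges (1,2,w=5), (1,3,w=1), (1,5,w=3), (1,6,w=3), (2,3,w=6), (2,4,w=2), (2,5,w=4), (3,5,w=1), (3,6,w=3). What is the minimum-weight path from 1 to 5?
2 (path: 1 -> 3 -> 5; weights 1 + 1 = 2)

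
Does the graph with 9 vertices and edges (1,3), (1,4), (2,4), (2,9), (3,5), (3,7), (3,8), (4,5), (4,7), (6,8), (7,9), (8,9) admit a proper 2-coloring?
Yes. Partition: {1, 2, 5, 7, 8}, {3, 4, 6, 9}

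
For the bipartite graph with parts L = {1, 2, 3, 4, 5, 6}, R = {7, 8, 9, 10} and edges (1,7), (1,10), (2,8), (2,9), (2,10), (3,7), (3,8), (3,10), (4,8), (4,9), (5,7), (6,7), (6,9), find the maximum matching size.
4 (matching: (1,10), (2,9), (3,8), (5,7); upper bound min(|L|,|R|) = min(6,4) = 4)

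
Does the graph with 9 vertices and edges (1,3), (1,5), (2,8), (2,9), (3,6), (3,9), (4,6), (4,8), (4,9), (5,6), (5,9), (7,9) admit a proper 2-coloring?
Yes. Partition: {1, 6, 8, 9}, {2, 3, 4, 5, 7}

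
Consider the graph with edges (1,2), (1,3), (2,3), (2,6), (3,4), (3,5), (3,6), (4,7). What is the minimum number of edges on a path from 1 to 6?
2 (path: 1 -> 2 -> 6, 2 edges)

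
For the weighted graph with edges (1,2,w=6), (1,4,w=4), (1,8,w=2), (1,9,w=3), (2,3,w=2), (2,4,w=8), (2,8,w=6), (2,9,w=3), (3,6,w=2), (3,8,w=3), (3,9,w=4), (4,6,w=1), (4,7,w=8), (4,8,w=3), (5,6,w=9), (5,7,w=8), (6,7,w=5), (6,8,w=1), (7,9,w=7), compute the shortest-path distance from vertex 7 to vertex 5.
8 (path: 7 -> 5; weights 8 = 8)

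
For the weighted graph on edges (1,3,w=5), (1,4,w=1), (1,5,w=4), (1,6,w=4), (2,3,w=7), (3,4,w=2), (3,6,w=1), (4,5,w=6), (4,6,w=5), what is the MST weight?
15 (MST edges: (1,4,w=1), (1,5,w=4), (2,3,w=7), (3,4,w=2), (3,6,w=1); sum of weights 1 + 4 + 7 + 2 + 1 = 15)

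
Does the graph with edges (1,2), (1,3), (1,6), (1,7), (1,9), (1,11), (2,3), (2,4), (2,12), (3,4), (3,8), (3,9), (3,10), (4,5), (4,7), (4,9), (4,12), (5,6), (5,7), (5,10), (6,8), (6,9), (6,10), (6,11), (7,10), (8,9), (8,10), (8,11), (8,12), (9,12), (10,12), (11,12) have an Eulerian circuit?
Yes (the graph is connected and all 12 vertices have even degree)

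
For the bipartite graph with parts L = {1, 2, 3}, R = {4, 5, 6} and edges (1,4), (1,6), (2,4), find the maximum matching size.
2 (matching: (1,6), (2,4); upper bound min(|L|,|R|) = min(3,3) = 3)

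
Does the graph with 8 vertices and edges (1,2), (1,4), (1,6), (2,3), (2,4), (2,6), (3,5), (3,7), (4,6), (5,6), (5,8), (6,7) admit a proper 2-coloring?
No (odd cycle of length 3: 2 -> 1 -> 4 -> 2)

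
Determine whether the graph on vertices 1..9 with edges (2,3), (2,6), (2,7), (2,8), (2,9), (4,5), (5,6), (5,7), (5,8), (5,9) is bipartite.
Yes. Partition: {1, 2, 5}, {3, 4, 6, 7, 8, 9}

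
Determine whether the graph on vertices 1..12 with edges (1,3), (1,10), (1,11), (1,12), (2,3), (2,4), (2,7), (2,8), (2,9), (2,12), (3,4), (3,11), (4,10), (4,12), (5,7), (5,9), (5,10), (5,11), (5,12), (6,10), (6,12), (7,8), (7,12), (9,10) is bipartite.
No (odd cycle of length 3: 3 -> 1 -> 11 -> 3)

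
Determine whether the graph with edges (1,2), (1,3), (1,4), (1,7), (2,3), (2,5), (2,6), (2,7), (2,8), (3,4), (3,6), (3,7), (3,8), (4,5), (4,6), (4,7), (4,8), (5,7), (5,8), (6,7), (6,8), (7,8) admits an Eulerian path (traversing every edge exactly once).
Yes (the graph is connected and exactly 2 vertices have odd degree: {6, 7}; any Eulerian path must start and end at those)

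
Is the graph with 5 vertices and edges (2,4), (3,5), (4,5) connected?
No, it has 2 components: {1}, {2, 3, 4, 5}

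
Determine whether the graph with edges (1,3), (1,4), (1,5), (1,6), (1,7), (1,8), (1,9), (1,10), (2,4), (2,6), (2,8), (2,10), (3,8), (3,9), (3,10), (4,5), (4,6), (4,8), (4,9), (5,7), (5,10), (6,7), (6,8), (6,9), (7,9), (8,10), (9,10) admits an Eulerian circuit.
Yes (the graph is connected and all 10 vertices have even degree)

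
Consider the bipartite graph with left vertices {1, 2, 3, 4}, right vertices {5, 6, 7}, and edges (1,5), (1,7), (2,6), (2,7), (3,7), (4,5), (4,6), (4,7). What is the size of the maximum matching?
3 (matching: (1,7), (2,6), (4,5); upper bound min(|L|,|R|) = min(4,3) = 3)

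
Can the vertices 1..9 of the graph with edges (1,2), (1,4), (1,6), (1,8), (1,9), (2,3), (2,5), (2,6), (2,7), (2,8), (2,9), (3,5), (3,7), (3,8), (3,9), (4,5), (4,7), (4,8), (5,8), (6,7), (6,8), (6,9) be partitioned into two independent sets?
No (odd cycle of length 3: 6 -> 1 -> 2 -> 6)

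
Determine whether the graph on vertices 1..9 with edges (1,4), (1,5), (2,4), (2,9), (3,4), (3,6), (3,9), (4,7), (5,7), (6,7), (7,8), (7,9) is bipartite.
Yes. Partition: {1, 2, 3, 7}, {4, 5, 6, 8, 9}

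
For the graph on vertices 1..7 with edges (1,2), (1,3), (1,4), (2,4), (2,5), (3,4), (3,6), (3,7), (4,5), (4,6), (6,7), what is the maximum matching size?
3 (matching: (2,5), (3,7), (4,6); upper bound floor(n/2) = floor(7/2) = 3)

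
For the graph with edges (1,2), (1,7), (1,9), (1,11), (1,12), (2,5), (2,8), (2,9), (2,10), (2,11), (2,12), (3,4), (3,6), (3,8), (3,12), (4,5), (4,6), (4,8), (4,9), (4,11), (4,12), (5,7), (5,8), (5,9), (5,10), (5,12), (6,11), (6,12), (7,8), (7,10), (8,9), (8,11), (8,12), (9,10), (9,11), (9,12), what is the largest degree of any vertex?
8 (attained at vertices 8, 9, 12)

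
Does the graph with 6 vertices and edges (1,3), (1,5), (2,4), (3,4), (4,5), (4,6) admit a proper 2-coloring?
Yes. Partition: {1, 4}, {2, 3, 5, 6}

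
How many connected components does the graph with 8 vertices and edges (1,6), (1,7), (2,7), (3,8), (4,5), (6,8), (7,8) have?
2 (components: {1, 2, 3, 6, 7, 8}, {4, 5})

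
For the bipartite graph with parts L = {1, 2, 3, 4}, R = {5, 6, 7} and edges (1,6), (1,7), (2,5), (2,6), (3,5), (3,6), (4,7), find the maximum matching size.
3 (matching: (1,7), (2,6), (3,5); upper bound min(|L|,|R|) = min(4,3) = 3)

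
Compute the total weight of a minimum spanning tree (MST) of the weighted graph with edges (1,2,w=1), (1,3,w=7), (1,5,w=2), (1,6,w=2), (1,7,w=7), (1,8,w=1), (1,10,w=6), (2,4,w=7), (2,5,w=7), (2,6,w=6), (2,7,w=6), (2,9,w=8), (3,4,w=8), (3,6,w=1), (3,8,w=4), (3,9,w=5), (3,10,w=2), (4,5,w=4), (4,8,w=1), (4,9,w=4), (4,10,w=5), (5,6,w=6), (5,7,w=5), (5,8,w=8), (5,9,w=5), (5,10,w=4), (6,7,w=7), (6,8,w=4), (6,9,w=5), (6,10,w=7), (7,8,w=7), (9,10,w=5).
19 (MST edges: (1,2,w=1), (1,5,w=2), (1,6,w=2), (1,8,w=1), (3,6,w=1), (3,10,w=2), (4,8,w=1), (4,9,w=4), (5,7,w=5); sum of weights 1 + 2 + 2 + 1 + 1 + 2 + 1 + 4 + 5 = 19)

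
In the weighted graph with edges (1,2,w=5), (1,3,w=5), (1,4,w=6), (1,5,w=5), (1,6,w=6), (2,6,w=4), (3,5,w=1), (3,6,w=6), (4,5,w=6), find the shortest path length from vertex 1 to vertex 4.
6 (path: 1 -> 4; weights 6 = 6)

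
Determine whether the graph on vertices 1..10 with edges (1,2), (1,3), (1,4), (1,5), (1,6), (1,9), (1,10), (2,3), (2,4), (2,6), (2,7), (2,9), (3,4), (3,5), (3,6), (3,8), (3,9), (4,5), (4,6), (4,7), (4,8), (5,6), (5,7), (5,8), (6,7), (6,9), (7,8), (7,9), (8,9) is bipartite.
No (odd cycle of length 3: 4 -> 1 -> 5 -> 4)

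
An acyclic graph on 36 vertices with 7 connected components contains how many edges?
29 (Each of the 7 component trees on V_i vertices has V_i - 1 edges; summing gives V - C = 36 - 7 = 29)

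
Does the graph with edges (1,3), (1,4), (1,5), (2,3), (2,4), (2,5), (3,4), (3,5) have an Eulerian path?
No (4 vertices have odd degree: {1, 2, 4, 5}; Eulerian path requires 0 or 2)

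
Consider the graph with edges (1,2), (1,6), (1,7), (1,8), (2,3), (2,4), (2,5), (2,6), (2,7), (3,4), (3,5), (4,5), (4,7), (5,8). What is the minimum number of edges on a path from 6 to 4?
2 (path: 6 -> 2 -> 4, 2 edges)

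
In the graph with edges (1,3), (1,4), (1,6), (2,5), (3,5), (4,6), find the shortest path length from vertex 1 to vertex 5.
2 (path: 1 -> 3 -> 5, 2 edges)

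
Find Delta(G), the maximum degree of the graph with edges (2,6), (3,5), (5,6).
2 (attained at vertices 5, 6)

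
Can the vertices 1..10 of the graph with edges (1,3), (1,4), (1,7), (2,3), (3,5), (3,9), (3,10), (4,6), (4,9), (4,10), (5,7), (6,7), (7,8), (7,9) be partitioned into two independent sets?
Yes. Partition: {1, 2, 5, 6, 8, 9, 10}, {3, 4, 7}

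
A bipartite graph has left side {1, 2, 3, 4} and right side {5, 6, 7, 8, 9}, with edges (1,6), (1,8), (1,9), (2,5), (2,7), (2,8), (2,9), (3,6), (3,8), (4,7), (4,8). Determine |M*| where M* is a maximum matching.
4 (matching: (1,9), (2,8), (3,6), (4,7); upper bound min(|L|,|R|) = min(4,5) = 4)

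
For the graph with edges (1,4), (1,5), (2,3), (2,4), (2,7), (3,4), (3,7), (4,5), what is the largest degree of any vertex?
4 (attained at vertex 4)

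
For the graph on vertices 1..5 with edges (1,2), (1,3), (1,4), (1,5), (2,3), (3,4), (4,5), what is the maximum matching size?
2 (matching: (1,3), (4,5); upper bound floor(n/2) = floor(5/2) = 2)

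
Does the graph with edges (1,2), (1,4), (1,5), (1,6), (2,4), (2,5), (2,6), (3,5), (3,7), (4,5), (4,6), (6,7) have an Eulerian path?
Yes — and in fact it has an Eulerian circuit (the graph is connected and all 7 vertices have even degree)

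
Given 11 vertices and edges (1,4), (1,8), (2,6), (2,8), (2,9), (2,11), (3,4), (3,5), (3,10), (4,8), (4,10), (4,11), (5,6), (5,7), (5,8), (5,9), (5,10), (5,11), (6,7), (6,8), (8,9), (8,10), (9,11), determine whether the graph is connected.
Yes (BFS from 1 visits [1, 4, 8, 3, 10, 11, 2, 5, 6, 9, 7] — all 11 vertices reached)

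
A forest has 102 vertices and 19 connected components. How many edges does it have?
83 (Each of the 19 component trees on V_i vertices has V_i - 1 edges; summing gives V - C = 102 - 19 = 83)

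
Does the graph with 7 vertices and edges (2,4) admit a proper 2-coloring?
Yes. Partition: {1, 2, 3, 5, 6, 7}, {4}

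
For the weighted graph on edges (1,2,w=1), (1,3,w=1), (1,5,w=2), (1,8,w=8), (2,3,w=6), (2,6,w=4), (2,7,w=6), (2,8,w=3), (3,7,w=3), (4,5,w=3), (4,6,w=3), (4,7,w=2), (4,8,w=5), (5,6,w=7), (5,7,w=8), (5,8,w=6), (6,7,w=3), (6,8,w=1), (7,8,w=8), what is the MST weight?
13 (MST edges: (1,2,w=1), (1,3,w=1), (1,5,w=2), (2,8,w=3), (3,7,w=3), (4,7,w=2), (6,8,w=1); sum of weights 1 + 1 + 2 + 3 + 3 + 2 + 1 = 13)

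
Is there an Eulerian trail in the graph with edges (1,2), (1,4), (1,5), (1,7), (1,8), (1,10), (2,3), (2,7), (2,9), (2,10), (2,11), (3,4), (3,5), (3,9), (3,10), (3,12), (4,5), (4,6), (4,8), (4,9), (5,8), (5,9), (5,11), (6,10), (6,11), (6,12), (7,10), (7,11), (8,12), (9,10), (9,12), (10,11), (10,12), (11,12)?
Yes — and in fact it has an Eulerian circuit (the graph is connected and all 12 vertices have even degree)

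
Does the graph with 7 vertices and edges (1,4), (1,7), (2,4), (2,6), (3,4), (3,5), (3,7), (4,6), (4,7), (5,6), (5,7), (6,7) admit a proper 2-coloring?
No (odd cycle of length 3: 4 -> 1 -> 7 -> 4)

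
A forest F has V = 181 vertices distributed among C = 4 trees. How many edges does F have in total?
177 (Each of the 4 component trees on V_i vertices has V_i - 1 edges; summing gives V - C = 181 - 4 = 177)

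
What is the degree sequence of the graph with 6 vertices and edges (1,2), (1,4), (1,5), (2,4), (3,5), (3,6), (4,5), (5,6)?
[4, 3, 3, 2, 2, 2] (degrees: deg(1)=3, deg(2)=2, deg(3)=2, deg(4)=3, deg(5)=4, deg(6)=2)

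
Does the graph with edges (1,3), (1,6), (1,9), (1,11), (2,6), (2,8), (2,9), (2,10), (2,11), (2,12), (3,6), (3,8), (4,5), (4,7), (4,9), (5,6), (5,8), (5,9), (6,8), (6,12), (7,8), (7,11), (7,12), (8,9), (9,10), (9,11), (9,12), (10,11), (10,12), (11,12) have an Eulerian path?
Yes (the graph is connected and exactly 2 vertices have odd degree: {3, 4}; any Eulerian path must start and end at those)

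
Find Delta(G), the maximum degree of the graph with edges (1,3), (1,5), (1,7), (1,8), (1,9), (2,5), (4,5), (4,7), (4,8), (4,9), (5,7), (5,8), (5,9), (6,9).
6 (attained at vertex 5)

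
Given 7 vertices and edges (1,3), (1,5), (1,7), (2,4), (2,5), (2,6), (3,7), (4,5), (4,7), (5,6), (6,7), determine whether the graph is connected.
Yes (BFS from 1 visits [1, 3, 5, 7, 2, 4, 6] — all 7 vertices reached)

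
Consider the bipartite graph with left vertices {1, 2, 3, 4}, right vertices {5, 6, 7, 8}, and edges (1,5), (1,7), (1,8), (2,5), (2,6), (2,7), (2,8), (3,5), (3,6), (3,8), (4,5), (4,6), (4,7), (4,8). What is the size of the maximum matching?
4 (matching: (1,8), (2,7), (3,6), (4,5); upper bound min(|L|,|R|) = min(4,4) = 4)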